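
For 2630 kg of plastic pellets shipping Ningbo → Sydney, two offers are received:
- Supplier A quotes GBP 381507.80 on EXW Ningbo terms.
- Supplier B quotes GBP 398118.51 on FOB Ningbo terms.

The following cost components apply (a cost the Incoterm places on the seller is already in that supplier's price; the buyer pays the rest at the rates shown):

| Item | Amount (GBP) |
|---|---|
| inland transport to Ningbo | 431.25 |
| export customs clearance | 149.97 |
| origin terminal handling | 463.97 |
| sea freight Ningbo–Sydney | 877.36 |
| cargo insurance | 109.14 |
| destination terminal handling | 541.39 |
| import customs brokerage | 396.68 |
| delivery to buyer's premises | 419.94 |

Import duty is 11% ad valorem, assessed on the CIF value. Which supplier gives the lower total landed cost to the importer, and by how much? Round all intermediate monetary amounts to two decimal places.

Supplier A is cheaper by GBP 17277.73

Supplier A (EXW):
CIF value = EXW price + inland to port + export clearance + origin terminal + freight + insurance = 381507.80 + 431.25 + 149.97 + 463.97 + 877.36 + 109.14 = 383539.49
Import duty = 383539.49 × 11% = 42189.34
Buyer bears (A): 431.25 + 149.97 + 463.97 + 877.36 + 109.14 + 541.39 + 396.68 + 419.94 = 3389.70
Landed cost (A) = invoice 381507.80 + 3389.70 + duty 42189.34 = 427086.84
Supplier B (FOB):
CIF value = FOB price + freight + insurance = 398118.51 + 877.36 + 109.14 = 399105.01
Import duty = 399105.01 × 11% = 43901.55
Buyer bears (B): 877.36 + 109.14 + 541.39 + 396.68 + 419.94 = 2344.51
Landed cost (B) = invoice 398118.51 + 2344.51 + duty 43901.55 = 444364.57
Difference = |427086.84 − 444364.57| = 17277.73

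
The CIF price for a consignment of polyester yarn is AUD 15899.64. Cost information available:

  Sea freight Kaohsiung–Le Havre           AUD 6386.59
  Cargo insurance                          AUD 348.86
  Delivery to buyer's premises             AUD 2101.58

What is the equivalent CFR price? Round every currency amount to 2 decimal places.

CFR price: AUD 15550.78

Not relevant to the conversion: freight — on the seller under both CIF and CFR; already in the CIF price and stays in the CFR price. delivery — on the buyer under both terms; not part of either seller's price.
From CIF to CFR, the seller no longer bears: insurance.
CFR price = 15899.64 − 348.86 = 15550.78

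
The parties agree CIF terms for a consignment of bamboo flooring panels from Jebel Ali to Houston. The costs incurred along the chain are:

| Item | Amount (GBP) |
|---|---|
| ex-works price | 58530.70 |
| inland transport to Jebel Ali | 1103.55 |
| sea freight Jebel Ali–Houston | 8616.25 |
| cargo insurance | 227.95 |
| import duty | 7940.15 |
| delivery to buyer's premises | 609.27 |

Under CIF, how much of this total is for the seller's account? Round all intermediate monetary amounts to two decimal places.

Seller's account: GBP 68478.45

CIF: the seller pays costs through ocean freight and marine insurance to the destination port.
Seller's account: goods 58530.70 + inland to port 1103.55 + freight 8616.25 + insurance 227.95 = 68478.45
Buyer's account: duty 7940.15 + delivery 609.27 = 8549.42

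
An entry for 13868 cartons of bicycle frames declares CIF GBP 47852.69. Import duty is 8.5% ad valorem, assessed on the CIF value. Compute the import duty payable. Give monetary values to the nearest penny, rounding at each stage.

Import duty: GBP 4067.48

Import duty = 47852.69 × 8.5% = 4067.48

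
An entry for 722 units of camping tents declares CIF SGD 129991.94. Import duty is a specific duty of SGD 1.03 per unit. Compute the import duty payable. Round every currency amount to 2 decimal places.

Import duty = 722 × 1.03 = 743.66

Import duty: SGD 743.66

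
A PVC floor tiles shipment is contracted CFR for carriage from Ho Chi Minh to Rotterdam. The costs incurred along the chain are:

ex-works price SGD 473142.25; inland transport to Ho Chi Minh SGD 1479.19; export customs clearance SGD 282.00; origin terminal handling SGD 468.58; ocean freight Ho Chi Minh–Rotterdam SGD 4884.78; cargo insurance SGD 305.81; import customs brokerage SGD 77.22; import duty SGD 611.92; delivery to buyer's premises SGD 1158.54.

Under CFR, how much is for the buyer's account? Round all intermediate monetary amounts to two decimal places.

CFR: the seller pays costs through ocean freight to the destination port, but not insurance.
Seller's account: goods 473142.25 + inland to port 1479.19 + export clearance 282.00 + origin terminal 468.58 + freight 4884.78 = 480256.80
Buyer's account: insurance 305.81 + brokerage 77.22 + duty 611.92 + delivery 1158.54 = 2153.49

Buyer's account: SGD 2153.49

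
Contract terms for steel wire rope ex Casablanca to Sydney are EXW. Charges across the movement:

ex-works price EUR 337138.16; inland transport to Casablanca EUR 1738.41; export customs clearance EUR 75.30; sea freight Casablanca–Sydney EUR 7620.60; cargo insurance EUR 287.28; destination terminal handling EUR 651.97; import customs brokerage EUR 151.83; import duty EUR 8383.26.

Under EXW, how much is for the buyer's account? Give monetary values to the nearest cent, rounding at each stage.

EXW: the seller makes goods available at their premises; the buyer bears all onward costs.
Seller's account: goods 337138.16 = 337138.16
Buyer's account: inland to port 1738.41 + export clearance 75.30 + freight 7620.60 + insurance 287.28 + destination terminal 651.97 + brokerage 151.83 + duty 8383.26 = 18908.65

Buyer's account: EUR 18908.65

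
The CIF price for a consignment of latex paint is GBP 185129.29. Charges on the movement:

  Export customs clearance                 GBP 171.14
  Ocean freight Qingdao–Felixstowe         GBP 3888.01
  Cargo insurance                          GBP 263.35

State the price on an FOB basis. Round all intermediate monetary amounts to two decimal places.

FOB price: GBP 180977.93

Not relevant to the conversion: export clearance — on the seller under both CIF and FOB; already in the CIF price and stays in the FOB price.
From CIF to FOB, the seller no longer bears: freight, insurance.
FOB price = 185129.29 − 3888.01 − 263.35 = 180977.93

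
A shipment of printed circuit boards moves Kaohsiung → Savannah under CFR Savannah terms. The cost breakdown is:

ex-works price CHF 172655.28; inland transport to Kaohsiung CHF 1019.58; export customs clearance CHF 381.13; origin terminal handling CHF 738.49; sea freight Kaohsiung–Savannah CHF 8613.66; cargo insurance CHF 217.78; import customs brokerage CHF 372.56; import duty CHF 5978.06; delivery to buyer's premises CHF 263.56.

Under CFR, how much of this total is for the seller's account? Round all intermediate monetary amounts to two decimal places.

Seller's account: CHF 183408.14

CFR: the seller pays costs through ocean freight to the destination port, but not insurance.
Seller's account: goods 172655.28 + inland to port 1019.58 + export clearance 381.13 + origin terminal 738.49 + freight 8613.66 = 183408.14
Buyer's account: insurance 217.78 + brokerage 372.56 + duty 5978.06 + delivery 263.56 = 6831.96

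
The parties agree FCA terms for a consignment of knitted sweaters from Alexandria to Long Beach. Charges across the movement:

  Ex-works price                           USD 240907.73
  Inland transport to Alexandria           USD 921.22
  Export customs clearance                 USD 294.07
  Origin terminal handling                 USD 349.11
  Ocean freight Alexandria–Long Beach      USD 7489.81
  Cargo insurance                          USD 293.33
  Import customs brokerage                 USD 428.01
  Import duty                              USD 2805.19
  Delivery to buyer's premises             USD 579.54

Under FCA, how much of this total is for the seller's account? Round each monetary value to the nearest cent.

Seller's account: USD 242123.02

FCA: the seller delivers export-cleared goods to the carrier; the buyer bears costs from that point.
Seller's account: goods 240907.73 + inland to port 921.22 + export clearance 294.07 = 242123.02
Buyer's account: origin terminal 349.11 + freight 7489.81 + insurance 293.33 + brokerage 428.01 + duty 2805.19 + delivery 579.54 = 11944.99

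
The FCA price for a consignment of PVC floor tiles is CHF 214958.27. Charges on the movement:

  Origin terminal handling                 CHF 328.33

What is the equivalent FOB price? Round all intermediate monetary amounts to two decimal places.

FOB price: CHF 215286.60

From FCA to FOB, the seller additionally bears: origin terminal.
FOB price = 214958.27 + 328.33 = 215286.60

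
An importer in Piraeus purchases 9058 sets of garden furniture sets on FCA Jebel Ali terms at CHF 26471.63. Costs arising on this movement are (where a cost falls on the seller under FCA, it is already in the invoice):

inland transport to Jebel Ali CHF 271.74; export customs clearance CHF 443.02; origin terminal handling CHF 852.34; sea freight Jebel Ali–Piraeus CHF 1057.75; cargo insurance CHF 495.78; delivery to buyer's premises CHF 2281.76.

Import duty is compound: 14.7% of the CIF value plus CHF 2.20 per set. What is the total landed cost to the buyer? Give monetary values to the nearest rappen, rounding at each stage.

FCA: the seller delivers export-cleared goods to the carrier; the buyer bears costs from that point.
Already in the invoice (seller's account under FCA): inland to port, export clearance — exclude.
CIF value = FCA price + origin terminal + freight + insurance = 26471.63 + 852.34 + 1057.75 + 495.78 = 28877.50
Ad valorem component: 28877.50 × 14.7% = 4244.99
Specific component: 9058 × 2.20 = 19927.60
Import duty = 4244.99 + 19927.60 = 24172.59
Buyer bears: origin terminal 852.34 + freight 1057.75 + insurance 495.78 + delivery 2281.76 + duty 24172.59 = 28860.22
Landed cost = invoice 26471.63 + 28860.22 = 55331.85

Total landed cost: CHF 55331.85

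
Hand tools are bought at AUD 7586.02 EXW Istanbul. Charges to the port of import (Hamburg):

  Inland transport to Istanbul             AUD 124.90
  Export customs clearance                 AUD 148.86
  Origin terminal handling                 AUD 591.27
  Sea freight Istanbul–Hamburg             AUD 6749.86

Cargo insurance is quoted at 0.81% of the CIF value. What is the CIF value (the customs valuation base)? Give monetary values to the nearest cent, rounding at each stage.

Let C be the CIF value. C = EXW price + pre-shipment costs + freight + 0.81% × C
C − 0.81% × C = 7586.02 + 124.90 + 148.86 + 591.27 + 6749.86
0.9919 × C = 15200.91
C = 15200.91 / 0.9919 = 15325.04
Insurance premium = 0.81% × 15325.04 = 124.13

CIF value: AUD 15325.04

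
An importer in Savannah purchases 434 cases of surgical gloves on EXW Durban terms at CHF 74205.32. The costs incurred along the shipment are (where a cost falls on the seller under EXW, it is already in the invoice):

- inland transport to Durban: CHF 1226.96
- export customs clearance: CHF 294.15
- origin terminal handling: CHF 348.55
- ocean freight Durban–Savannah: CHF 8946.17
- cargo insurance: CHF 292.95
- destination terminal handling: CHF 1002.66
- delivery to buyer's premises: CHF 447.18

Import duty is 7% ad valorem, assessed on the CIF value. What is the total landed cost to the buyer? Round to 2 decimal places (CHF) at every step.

EXW: the seller makes goods available at their premises; the buyer bears all onward costs.
CIF value = EXW price + inland to port + export clearance + origin terminal + freight + insurance = 74205.32 + 1226.96 + 294.15 + 348.55 + 8946.17 + 292.95 = 85314.10
Import duty = 85314.10 × 7% = 5971.99
Buyer bears: inland to port 1226.96 + export clearance 294.15 + origin terminal 348.55 + freight 8946.17 + insurance 292.95 + destination terminal 1002.66 + delivery 447.18 + duty 5971.99 = 18530.61
Landed cost = invoice 74205.32 + 18530.61 = 92735.93

Total landed cost: CHF 92735.93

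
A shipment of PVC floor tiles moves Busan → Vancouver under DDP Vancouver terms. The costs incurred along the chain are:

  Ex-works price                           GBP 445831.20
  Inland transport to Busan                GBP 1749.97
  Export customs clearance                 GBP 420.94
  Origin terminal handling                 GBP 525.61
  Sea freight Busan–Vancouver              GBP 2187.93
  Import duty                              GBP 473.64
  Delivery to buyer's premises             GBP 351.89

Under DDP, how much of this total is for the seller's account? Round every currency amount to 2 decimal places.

Seller's account: GBP 451541.18

DDP: the seller bears all costs including import duty.
Seller's account: goods 445831.20 + inland to port 1749.97 + export clearance 420.94 + origin terminal 525.61 + freight 2187.93 + duty 473.64 + delivery 351.89 = 451541.18
Buyer's account: 0.00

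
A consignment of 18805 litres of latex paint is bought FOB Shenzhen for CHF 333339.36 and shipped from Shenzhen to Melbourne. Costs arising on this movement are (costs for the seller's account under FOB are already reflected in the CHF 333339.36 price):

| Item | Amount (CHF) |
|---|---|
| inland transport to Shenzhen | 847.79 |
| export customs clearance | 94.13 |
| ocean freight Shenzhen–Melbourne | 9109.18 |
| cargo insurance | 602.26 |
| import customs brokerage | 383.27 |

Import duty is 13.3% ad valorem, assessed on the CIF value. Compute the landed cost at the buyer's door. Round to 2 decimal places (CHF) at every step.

Total landed cost: CHF 389059.83

FOB: the seller bears costs until goods are on board at the origin port; the buyer bears freight, insurance and all costs thereafter.
Already in the invoice (seller's account under FOB): inland to port, export clearance — exclude.
CIF value = FOB price + freight + insurance = 333339.36 + 9109.18 + 602.26 = 343050.80
Import duty = 343050.80 × 13.3% = 45625.76
Buyer bears: freight 9109.18 + insurance 602.26 + brokerage 383.27 + duty 45625.76 = 55720.47
Landed cost = invoice 333339.36 + 55720.47 = 389059.83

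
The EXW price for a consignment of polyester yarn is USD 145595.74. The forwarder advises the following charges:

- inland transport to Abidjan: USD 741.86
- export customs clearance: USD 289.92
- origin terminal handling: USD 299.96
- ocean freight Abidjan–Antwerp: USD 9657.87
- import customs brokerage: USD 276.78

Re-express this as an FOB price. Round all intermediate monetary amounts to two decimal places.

FOB price: USD 146927.48

Not relevant to the conversion: freight, brokerage — on the buyer under both terms; not part of either seller's price.
From EXW to FOB, the seller additionally bears: inland to port, export clearance, origin terminal.
FOB price = 145595.74 + 741.86 + 289.92 + 299.96 = 146927.48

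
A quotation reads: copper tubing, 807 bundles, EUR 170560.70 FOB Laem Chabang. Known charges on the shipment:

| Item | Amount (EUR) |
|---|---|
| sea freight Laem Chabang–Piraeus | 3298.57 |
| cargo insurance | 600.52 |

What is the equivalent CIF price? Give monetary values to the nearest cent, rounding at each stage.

CIF price: EUR 174459.79

From FOB to CIF, the seller additionally bears: freight, insurance.
CIF price = 170560.70 + 3298.57 + 600.52 = 174459.79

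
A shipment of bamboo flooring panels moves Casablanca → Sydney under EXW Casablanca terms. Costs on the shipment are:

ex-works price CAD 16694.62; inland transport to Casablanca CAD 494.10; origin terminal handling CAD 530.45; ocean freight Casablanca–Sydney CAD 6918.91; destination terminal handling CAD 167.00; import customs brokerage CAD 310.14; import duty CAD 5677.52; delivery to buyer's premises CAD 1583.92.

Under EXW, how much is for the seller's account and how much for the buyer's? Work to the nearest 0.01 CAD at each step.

Seller: CAD 16694.62; buyer: CAD 15682.04

EXW: the seller makes goods available at their premises; the buyer bears all onward costs.
Seller's account: goods 16694.62 = 16694.62
Buyer's account: inland to port 494.10 + origin terminal 530.45 + freight 6918.91 + destination terminal 167.00 + brokerage 310.14 + duty 5677.52 + delivery 1583.92 = 15682.04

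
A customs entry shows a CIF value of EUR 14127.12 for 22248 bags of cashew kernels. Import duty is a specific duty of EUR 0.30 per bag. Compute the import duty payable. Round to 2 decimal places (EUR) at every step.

Import duty: EUR 6674.40

Import duty = 22248 × 0.30 = 6674.40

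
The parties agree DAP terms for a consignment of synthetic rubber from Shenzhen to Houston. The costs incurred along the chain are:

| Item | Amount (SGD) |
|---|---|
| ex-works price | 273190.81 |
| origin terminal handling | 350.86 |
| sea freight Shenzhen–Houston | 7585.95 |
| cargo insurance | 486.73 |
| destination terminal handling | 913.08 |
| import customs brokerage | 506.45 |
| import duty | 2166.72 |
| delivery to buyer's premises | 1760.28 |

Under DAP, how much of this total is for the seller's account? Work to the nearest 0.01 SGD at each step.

Seller's account: SGD 284287.71

DAP: the seller bears all costs to the named destination except import duty and clearance.
Seller's account: goods 273190.81 + origin terminal 350.86 + freight 7585.95 + insurance 486.73 + destination terminal 913.08 + delivery 1760.28 = 284287.71
Buyer's account: brokerage 506.45 + duty 2166.72 = 2673.17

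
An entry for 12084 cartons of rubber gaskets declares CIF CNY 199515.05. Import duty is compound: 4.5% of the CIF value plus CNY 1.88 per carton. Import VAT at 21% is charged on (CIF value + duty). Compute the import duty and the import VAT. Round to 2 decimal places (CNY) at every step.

Ad valorem component: 199515.05 × 4.5% = 8978.18
Specific component: 12084 × 1.88 = 22717.92
Import duty = 8978.18 + 22717.92 = 31696.10
VAT base = CIF + duty = 199515.05 + 31696.10 = 231211.15
Import VAT = 231211.15 × 21% = 48554.34

Import duty: CNY 31696.10; import VAT: CNY 48554.34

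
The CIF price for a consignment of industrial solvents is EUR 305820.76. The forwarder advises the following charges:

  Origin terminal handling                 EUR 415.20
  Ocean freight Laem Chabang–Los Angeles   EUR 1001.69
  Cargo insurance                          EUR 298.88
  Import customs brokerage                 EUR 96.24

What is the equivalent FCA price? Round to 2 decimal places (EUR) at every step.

Not relevant to the conversion: brokerage — on the buyer under both terms; not part of either seller's price.
From CIF to FCA, the seller no longer bears: origin terminal, freight, insurance.
FCA price = 305820.76 − 415.20 − 1001.69 − 298.88 = 304104.99

FCA price: EUR 304104.99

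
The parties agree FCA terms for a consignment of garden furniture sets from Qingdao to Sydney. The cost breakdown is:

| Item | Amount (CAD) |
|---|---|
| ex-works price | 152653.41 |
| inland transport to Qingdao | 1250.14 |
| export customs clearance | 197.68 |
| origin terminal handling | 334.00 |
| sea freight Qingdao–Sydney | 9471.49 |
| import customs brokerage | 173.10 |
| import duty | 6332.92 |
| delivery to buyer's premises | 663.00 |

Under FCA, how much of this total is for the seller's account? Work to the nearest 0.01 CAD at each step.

FCA: the seller delivers export-cleared goods to the carrier; the buyer bears costs from that point.
Seller's account: goods 152653.41 + inland to port 1250.14 + export clearance 197.68 = 154101.23
Buyer's account: origin terminal 334.00 + freight 9471.49 + brokerage 173.10 + duty 6332.92 + delivery 663.00 = 16974.51

Seller's account: CAD 154101.23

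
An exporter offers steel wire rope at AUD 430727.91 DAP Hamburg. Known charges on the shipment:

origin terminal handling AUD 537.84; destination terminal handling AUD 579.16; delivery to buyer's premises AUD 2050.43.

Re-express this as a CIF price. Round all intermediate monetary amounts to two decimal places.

CIF price: AUD 428098.32

Not relevant to the conversion: origin terminal — on the seller under both DAP and CIF; already in the DAP price and stays in the CIF price.
From DAP to CIF, the seller no longer bears: destination terminal, delivery.
CIF price = 430727.91 − 579.16 − 2050.43 = 428098.32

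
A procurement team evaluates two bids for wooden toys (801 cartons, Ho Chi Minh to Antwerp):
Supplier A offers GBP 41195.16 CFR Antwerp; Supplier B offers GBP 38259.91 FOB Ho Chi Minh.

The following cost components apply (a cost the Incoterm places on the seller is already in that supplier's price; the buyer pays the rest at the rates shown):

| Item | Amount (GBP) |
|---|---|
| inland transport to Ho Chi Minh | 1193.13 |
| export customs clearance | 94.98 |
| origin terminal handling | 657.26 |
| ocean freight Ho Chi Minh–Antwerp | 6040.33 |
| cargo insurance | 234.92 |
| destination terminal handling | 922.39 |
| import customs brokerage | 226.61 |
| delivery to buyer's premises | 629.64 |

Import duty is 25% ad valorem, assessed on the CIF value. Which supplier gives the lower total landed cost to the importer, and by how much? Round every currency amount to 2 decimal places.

Supplier A is cheaper by GBP 3881.35

Supplier A (CFR):
CIF value = CFR price + insurance = 41195.16 + 234.92 = 41430.08
Import duty = 41430.08 × 25% = 10357.52
Buyer bears (A): 234.92 + 922.39 + 226.61 + 629.64 = 2013.56
Landed cost (A) = invoice 41195.16 + 2013.56 + duty 10357.52 = 53566.24
Supplier B (FOB):
CIF value = FOB price + freight + insurance = 38259.91 + 6040.33 + 234.92 = 44535.16
Import duty = 44535.16 × 25% = 11133.79
Buyer bears (B): 6040.33 + 234.92 + 922.39 + 226.61 + 629.64 = 8053.89
Landed cost (B) = invoice 38259.91 + 8053.89 + duty 11133.79 = 57447.59
Difference = |53566.24 − 57447.59| = 3881.35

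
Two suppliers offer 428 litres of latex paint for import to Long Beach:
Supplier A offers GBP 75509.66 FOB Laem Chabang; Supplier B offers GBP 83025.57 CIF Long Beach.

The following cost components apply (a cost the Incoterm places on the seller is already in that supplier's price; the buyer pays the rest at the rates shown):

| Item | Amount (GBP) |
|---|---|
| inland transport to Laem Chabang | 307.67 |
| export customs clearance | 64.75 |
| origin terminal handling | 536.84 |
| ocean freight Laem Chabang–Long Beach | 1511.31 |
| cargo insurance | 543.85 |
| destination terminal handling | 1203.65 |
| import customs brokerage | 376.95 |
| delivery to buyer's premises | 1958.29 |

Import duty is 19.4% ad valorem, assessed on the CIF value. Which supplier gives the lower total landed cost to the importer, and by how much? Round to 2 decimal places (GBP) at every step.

Supplier A is cheaper by GBP 6520.13

Supplier A (FOB):
CIF value = FOB price + freight + insurance = 75509.66 + 1511.31 + 543.85 = 77564.82
Import duty = 77564.82 × 19.4% = 15047.58
Buyer bears (A): 1511.31 + 543.85 + 1203.65 + 376.95 + 1958.29 = 5594.05
Landed cost (A) = invoice 75509.66 + 5594.05 + duty 15047.58 = 96151.29
Supplier B (CIF):
The CIF price already equals the CIF value: 83025.57
Import duty = 83025.57 × 19.4% = 16106.96
Buyer bears (B): 1203.65 + 376.95 + 1958.29 = 3538.89
Landed cost (B) = invoice 83025.57 + 3538.89 + duty 16106.96 = 102671.42
Difference = |96151.29 − 102671.42| = 6520.13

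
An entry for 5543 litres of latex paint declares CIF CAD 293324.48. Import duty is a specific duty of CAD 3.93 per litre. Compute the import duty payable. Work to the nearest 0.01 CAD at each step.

Import duty = 5543 × 3.93 = 21783.99

Import duty: CAD 21783.99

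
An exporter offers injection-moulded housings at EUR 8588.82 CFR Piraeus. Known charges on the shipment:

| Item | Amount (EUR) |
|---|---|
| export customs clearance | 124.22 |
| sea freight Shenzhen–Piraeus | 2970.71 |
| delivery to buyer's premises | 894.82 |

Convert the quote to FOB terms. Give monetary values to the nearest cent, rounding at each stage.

FOB price: EUR 5618.11

Not relevant to the conversion: export clearance — on the seller under both CFR and FOB; already in the CFR price and stays in the FOB price. delivery — on the buyer under both terms; not part of either seller's price.
From CFR to FOB, the seller no longer bears: freight.
FOB price = 8588.82 − 2970.71 = 5618.11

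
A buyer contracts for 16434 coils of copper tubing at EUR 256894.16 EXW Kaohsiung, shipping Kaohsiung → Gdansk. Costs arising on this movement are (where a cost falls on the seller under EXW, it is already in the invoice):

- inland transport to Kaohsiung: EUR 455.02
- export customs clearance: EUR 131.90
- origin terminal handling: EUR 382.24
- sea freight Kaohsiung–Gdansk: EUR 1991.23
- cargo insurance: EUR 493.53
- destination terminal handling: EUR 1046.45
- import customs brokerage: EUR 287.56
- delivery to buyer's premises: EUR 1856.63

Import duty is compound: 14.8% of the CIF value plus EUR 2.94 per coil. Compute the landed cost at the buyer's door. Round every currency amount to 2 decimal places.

EXW: the seller makes goods available at their premises; the buyer bears all onward costs.
CIF value = EXW price + inland to port + export clearance + origin terminal + freight + insurance = 256894.16 + 455.02 + 131.90 + 382.24 + 1991.23 + 493.53 = 260348.08
Ad valorem component: 260348.08 × 14.8% = 38531.52
Specific component: 16434 × 2.94 = 48315.96
Import duty = 38531.52 + 48315.96 = 86847.48
Buyer bears: inland to port 455.02 + export clearance 131.90 + origin terminal 382.24 + freight 1991.23 + insurance 493.53 + destination terminal 1046.45 + brokerage 287.56 + delivery 1856.63 + duty 86847.48 = 93492.04
Landed cost = invoice 256894.16 + 93492.04 = 350386.20

Total landed cost: EUR 350386.20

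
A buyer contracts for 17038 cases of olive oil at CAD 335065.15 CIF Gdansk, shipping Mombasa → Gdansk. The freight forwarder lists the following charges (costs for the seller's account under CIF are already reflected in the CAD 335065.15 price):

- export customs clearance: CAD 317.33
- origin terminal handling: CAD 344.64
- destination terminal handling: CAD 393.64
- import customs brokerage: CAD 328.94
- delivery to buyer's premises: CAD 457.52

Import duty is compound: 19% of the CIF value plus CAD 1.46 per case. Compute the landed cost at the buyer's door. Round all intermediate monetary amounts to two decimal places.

Total landed cost: CAD 424783.11

CIF: the seller pays costs through ocean freight and marine insurance to the destination port.
Already in the invoice (seller's account under CIF): export clearance, origin terminal — exclude.
The CIF price already equals the CIF value: 335065.15
Ad valorem component: 335065.15 × 19% = 63662.38
Specific component: 17038 × 1.46 = 24875.48
Import duty = 63662.38 + 24875.48 = 88537.86
Buyer bears: destination terminal 393.64 + brokerage 328.94 + delivery 457.52 + duty 88537.86 = 89717.96
Landed cost = invoice 335065.15 + 89717.96 = 424783.11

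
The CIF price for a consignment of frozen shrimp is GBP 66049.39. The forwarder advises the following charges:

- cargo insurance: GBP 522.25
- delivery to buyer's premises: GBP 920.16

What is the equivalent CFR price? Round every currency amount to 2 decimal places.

Not relevant to the conversion: delivery — on the buyer under both terms; not part of either seller's price.
From CIF to CFR, the seller no longer bears: insurance.
CFR price = 66049.39 − 522.25 = 65527.14

CFR price: GBP 65527.14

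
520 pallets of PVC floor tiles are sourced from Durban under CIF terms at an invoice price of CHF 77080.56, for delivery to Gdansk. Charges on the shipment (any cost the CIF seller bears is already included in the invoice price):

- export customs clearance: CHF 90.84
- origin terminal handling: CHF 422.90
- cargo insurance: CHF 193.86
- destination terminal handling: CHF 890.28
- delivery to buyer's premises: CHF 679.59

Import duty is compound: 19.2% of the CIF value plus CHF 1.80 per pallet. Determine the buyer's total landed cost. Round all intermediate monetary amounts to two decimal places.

CIF: the seller pays costs through ocean freight and marine insurance to the destination port.
Already in the invoice (seller's account under CIF): export clearance, origin terminal, insurance — exclude.
The CIF price already equals the CIF value: 77080.56
Ad valorem component: 77080.56 × 19.2% = 14799.47
Specific component: 520 × 1.80 = 936.00
Import duty = 14799.47 + 936.00 = 15735.47
Buyer bears: destination terminal 890.28 + delivery 679.59 + duty 15735.47 = 17305.34
Landed cost = invoice 77080.56 + 17305.34 = 94385.90

Total landed cost: CHF 94385.90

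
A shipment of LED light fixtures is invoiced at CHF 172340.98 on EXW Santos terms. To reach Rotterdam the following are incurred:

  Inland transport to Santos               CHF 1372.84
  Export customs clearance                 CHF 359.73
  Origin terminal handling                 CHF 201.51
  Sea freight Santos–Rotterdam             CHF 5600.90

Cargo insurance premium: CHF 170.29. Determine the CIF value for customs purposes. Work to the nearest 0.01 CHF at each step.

CIF value: CHF 180046.25

CIF = EXW price + pre-shipment costs + freight + insurance
CIF = 172340.98 + 1372.84 + 359.73 + 201.51 + 5600.90 + 170.29 = 180046.25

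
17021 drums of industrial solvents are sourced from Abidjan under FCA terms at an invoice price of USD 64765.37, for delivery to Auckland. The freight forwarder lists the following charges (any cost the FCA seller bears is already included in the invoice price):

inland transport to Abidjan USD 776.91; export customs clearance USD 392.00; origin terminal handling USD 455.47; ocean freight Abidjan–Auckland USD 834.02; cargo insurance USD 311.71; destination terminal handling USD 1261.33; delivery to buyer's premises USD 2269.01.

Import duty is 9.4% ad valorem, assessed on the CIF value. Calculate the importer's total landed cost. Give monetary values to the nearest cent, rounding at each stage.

Total landed cost: USD 76135.37

FCA: the seller delivers export-cleared goods to the carrier; the buyer bears costs from that point.
Already in the invoice (seller's account under FCA): inland to port, export clearance — exclude.
CIF value = FCA price + origin terminal + freight + insurance = 64765.37 + 455.47 + 834.02 + 311.71 = 66366.57
Import duty = 66366.57 × 9.4% = 6238.46
Buyer bears: origin terminal 455.47 + freight 834.02 + insurance 311.71 + destination terminal 1261.33 + delivery 2269.01 + duty 6238.46 = 11370.00
Landed cost = invoice 64765.37 + 11370.00 = 76135.37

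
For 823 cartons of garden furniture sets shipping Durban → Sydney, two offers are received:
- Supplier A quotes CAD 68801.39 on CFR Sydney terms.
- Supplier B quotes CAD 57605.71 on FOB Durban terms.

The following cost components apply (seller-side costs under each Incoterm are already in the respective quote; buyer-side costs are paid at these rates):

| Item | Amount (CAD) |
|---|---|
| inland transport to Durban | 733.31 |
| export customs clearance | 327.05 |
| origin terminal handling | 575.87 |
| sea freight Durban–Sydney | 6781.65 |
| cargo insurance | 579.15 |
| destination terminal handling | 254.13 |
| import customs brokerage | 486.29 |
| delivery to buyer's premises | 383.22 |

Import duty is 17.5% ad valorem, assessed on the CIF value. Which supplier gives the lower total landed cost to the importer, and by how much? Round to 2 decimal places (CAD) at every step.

Supplier A (CFR):
CIF value = CFR price + insurance = 68801.39 + 579.15 = 69380.54
Import duty = 69380.54 × 17.5% = 12141.59
Buyer bears (A): 579.15 + 254.13 + 486.29 + 383.22 = 1702.79
Landed cost (A) = invoice 68801.39 + 1702.79 + duty 12141.59 = 82645.77
Supplier B (FOB):
CIF value = FOB price + freight + insurance = 57605.71 + 6781.65 + 579.15 = 64966.51
Import duty = 64966.51 × 17.5% = 11369.14
Buyer bears (B): 6781.65 + 579.15 + 254.13 + 486.29 + 383.22 = 8484.44
Landed cost (B) = invoice 57605.71 + 8484.44 + duty 11369.14 = 77459.29
Difference = |82645.77 − 77459.29| = 5186.48

Supplier B is cheaper by CAD 5186.48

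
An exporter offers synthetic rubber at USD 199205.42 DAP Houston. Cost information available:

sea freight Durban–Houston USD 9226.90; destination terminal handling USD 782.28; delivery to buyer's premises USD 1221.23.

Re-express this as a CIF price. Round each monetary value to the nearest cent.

CIF price: USD 197201.91

Not relevant to the conversion: freight — on the seller under both DAP and CIF; already in the DAP price and stays in the CIF price.
From DAP to CIF, the seller no longer bears: destination terminal, delivery.
CIF price = 199205.42 − 782.28 − 1221.23 = 197201.91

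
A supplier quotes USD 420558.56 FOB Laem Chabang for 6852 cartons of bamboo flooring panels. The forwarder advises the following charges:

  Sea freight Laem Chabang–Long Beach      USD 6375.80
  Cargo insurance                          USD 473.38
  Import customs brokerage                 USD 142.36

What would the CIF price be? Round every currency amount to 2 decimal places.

CIF price: USD 427407.74

Not relevant to the conversion: brokerage — on the buyer under both terms; not part of either seller's price.
From FOB to CIF, the seller additionally bears: freight, insurance.
CIF price = 420558.56 + 6375.80 + 473.38 = 427407.74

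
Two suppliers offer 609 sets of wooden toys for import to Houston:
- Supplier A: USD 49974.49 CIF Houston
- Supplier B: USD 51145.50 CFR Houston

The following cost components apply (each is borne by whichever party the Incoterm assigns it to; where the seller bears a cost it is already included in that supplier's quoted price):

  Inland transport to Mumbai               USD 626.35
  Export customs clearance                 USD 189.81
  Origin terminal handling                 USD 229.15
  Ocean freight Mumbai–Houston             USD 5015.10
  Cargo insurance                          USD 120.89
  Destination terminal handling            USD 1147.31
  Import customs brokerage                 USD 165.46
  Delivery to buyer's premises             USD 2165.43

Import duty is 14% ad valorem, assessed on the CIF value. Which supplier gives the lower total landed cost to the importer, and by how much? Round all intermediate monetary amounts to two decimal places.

Supplier A (CIF):
The CIF price already equals the CIF value: 49974.49
Import duty = 49974.49 × 14% = 6996.43
Buyer bears (A): 1147.31 + 165.46 + 2165.43 = 3478.20
Landed cost (A) = invoice 49974.49 + 3478.20 + duty 6996.43 = 60449.12
Supplier B (CFR):
CIF value = CFR price + insurance = 51145.50 + 120.89 = 51266.39
Import duty = 51266.39 × 14% = 7177.29
Buyer bears (B): 120.89 + 1147.31 + 165.46 + 2165.43 = 3599.09
Landed cost (B) = invoice 51145.50 + 3599.09 + duty 7177.29 = 61921.88
Difference = |60449.12 − 61921.88| = 1472.76

Supplier A is cheaper by USD 1472.76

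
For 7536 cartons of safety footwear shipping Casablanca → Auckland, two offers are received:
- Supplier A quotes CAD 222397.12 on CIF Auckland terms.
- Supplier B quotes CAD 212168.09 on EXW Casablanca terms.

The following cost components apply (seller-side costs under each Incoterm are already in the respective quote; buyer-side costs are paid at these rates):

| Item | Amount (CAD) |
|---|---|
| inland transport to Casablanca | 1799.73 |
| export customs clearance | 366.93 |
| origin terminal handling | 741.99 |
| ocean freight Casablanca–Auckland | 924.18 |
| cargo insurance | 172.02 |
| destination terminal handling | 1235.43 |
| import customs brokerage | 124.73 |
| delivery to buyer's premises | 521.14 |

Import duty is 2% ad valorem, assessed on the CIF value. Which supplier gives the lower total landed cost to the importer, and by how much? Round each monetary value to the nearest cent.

Supplier A (CIF):
The CIF price already equals the CIF value: 222397.12
Import duty = 222397.12 × 2% = 4447.94
Buyer bears (A): 1235.43 + 124.73 + 521.14 = 1881.30
Landed cost (A) = invoice 222397.12 + 1881.30 + duty 4447.94 = 228726.36
Supplier B (EXW):
CIF value = EXW price + inland to port + export clearance + origin terminal + freight + insurance = 212168.09 + 1799.73 + 366.93 + 741.99 + 924.18 + 172.02 = 216172.94
Import duty = 216172.94 × 2% = 4323.46
Buyer bears (B): 1799.73 + 366.93 + 741.99 + 924.18 + 172.02 + 1235.43 + 124.73 + 521.14 = 5886.15
Landed cost (B) = invoice 212168.09 + 5886.15 + duty 4323.46 = 222377.70
Difference = |228726.36 − 222377.70| = 6348.66

Supplier B is cheaper by CAD 6348.66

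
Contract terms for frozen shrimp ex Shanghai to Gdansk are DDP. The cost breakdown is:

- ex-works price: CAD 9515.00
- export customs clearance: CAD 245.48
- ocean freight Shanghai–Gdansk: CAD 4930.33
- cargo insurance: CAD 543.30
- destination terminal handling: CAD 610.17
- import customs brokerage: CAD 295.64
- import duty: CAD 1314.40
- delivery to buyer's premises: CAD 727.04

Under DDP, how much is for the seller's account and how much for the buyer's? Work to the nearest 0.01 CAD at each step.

DDP: the seller bears all costs including import duty.
Seller's account: goods 9515.00 + export clearance 245.48 + freight 4930.33 + insurance 543.30 + destination terminal 610.17 + brokerage 295.64 + duty 1314.40 + delivery 727.04 = 18181.36
Buyer's account: 0.00

Seller: CAD 18181.36; buyer: CAD 0.00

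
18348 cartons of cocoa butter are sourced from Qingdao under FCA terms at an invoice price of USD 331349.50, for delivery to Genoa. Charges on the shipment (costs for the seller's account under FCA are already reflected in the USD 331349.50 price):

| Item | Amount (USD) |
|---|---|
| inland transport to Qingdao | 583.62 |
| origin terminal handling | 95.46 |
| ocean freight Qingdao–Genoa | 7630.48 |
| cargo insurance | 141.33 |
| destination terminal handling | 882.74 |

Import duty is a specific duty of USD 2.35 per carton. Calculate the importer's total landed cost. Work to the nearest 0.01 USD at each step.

FCA: the seller delivers export-cleared goods to the carrier; the buyer bears costs from that point.
Already in the invoice (seller's account under FCA): inland to port — exclude.
CIF value = FCA price + origin terminal + freight + insurance = 331349.50 + 95.46 + 7630.48 + 141.33 = 339216.77
Import duty = 18348 × 2.35 = 43117.80
Buyer bears: origin terminal 95.46 + freight 7630.48 + insurance 141.33 + destination terminal 882.74 + duty 43117.80 = 51867.81
Landed cost = invoice 331349.50 + 51867.81 = 383217.31

Total landed cost: USD 383217.31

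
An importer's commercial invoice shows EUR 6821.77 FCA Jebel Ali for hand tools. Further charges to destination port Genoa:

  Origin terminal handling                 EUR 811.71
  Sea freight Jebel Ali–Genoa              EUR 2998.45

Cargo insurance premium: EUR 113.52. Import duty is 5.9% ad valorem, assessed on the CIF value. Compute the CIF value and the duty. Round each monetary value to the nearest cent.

CIF value: EUR 10745.45; import duty: EUR 633.98

CIF = FCA price + pre-shipment costs + freight + insurance
CIF = 6821.77 + 811.71 + 2998.45 + 113.52 = 10745.45
Import duty = 10745.45 × 5.9% = 633.98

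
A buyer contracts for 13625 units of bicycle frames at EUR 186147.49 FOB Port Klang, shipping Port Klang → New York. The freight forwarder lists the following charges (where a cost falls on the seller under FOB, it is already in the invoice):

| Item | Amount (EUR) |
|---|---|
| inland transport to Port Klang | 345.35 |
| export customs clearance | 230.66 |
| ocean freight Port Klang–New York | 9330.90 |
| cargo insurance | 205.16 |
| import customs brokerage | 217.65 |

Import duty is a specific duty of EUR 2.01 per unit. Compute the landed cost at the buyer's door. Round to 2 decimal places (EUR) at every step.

Total landed cost: EUR 223287.45

FOB: the seller bears costs until goods are on board at the origin port; the buyer bears freight, insurance and all costs thereafter.
Already in the invoice (seller's account under FOB): inland to port, export clearance — exclude.
CIF value = FOB price + freight + insurance = 186147.49 + 9330.90 + 205.16 = 195683.55
Import duty = 13625 × 2.01 = 27386.25
Buyer bears: freight 9330.90 + insurance 205.16 + brokerage 217.65 + duty 27386.25 = 37139.96
Landed cost = invoice 186147.49 + 37139.96 = 223287.45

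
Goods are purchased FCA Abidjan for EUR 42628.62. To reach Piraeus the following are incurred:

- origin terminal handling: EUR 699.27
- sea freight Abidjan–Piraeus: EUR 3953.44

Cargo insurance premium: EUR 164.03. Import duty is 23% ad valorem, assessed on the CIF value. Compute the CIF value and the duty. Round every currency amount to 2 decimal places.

CIF = FCA price + pre-shipment costs + freight + insurance
CIF = 42628.62 + 699.27 + 3953.44 + 164.03 = 47445.36
Import duty = 47445.36 × 23% = 10912.43

CIF value: EUR 47445.36; import duty: EUR 10912.43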